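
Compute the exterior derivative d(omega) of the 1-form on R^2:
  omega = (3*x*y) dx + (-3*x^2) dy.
d(omega) = (-9*x) dx ∧ dy

For a 1-form omega = sum_i f_i dx_i, the exterior derivative is
  d(omega) = sum_{i < j} (∂f_j/∂x_i - ∂f_i/∂x_j) dx_i ∧ dx_j.
  coefficient of dx ∧ dy: ∂f_2/∂x - ∂f_1/∂y = ∂(-3*x^2)/∂x - ∂(3*x*y)/∂y = -9*x
Assembling: d(omega) = (-9*x) dx ∧ dy.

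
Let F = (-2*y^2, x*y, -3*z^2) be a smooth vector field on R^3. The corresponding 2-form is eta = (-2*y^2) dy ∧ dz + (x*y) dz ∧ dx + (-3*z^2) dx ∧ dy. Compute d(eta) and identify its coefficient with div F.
d(eta) = (x - 6*z) dx ∧ dy ∧ dz; div F = x - 6*z

For a 2-form in R^3 of the form above, applying d gives a 3-form with coefficient ∂P/∂x + ∂Q/∂y + ∂R/∂z:
  ∂P/∂x = 0
  ∂Q/∂y = x
  ∂R/∂z = -6*z
Sum = x - 6*z, which is exactly div F.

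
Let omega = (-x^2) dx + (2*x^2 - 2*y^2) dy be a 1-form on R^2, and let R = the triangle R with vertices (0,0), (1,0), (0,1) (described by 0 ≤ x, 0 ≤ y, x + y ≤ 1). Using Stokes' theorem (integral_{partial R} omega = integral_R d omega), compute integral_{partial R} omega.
integral_(partial R) omega = 2/3

Stokes: integral_partial_R omega = integral_R d omega with d omega = (∂Q/∂x - ∂P/∂y) dx ∧ dy.
  ∂Q/∂x = 4*x
  ∂P/∂y = 0
  integrand = ∂Q/∂x - ∂P/∂y = 4*x.
Integrating over R: integral_0^1 integral_0^{1-x} (4*x) dy dx = 2/3.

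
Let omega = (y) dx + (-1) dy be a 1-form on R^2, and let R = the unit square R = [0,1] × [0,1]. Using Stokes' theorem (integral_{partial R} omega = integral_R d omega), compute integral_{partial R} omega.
integral_(partial R) omega = -1

Stokes: integral_partial_R omega = integral_R d omega with d omega = (∂Q/∂x - ∂P/∂y) dx ∧ dy.
  ∂Q/∂x = 0
  ∂P/∂y = 1
  integrand = ∂Q/∂x - ∂P/∂y = -1.
Integrating over R: integral_0^1 integral_0^1 (-1) dx dy = -1.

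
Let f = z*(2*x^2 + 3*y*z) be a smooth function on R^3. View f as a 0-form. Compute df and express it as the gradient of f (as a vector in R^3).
df = (4*x*z) dx + (3*z^2) dy + (2*x^2 + 6*y*z) dz; grad f = (4*x*z, 3*z^2, 2*x^2 + 6*y*z)

For a 0-form f, d f = (∂f/∂x) dx + (∂f/∂y) dy + (∂f/∂z) dz. The components of the vector representation are exactly the entries of grad f in Cartesian coordinates:
  ∂f/∂x = 4*x*z
  ∂f/∂y = 3*z^2
  ∂f/∂z = 2*x^2 + 6*y*z.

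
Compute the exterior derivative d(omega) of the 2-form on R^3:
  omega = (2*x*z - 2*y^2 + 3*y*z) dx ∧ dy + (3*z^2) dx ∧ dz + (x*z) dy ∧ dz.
d(omega) = (2*x + 3*y + z) dx ∧ dy ∧ dz

For a 2-form omega = sum_{i<j} g_{ij} dx_i ∧ dx_j, the exterior derivative is
  d(omega) = sum_{i<j} d(g_{ij}) ∧ dx_i ∧ dx_j = sum_{i<j, k} (∂g_{ij}/∂x_k) dx_k ∧ dx_i ∧ dx_j.
Expand each term, using dx_k ∧ dx_i ∧ dx_j = sgn(permutation) dx_{(a)} ∧ dx_{(b)} ∧ dx_{(c)} with (a < b < c) sorted:
  d(2*x*z - 2*y^2 + 3*y*z) includes (∂/∂z)(2*x*z - 2*y^2 + 3*y*z) dz = (2*x + 3*y) dz, which multiplied by dx ∧ dy gives (2*x + 3*y) dx ∧ dy ∧ dz
  d(x*z) includes (∂/∂x)(x*z) dx = (z) dx, which multiplied by dy ∧ dz gives (z) dx ∧ dy ∧ dz
Collecting like 3-forms: d(omega) = (2*x + 3*y + z) dx ∧ dy ∧ dz.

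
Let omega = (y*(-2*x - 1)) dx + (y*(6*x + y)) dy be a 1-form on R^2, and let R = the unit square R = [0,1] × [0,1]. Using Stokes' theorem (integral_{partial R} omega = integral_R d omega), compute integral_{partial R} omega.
integral_(partial R) omega = 5

Stokes: integral_partial_R omega = integral_R d omega with d omega = (∂Q/∂x - ∂P/∂y) dx ∧ dy.
  ∂Q/∂x = 6*y
  ∂P/∂y = -2*x - 1
  integrand = ∂Q/∂x - ∂P/∂y = 2*x + 6*y + 1.
Integrating over R: integral_0^1 integral_0^1 (2*x + 6*y + 1) dx dy = 5.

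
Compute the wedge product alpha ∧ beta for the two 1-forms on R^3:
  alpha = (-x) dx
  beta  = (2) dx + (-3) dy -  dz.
alpha ∧ beta = (3*x) dx ∧ dy + (x) dx ∧ dz

Distribute the wedge, using dx_i ∧ dx_j = -dx_j ∧ dx_i and dx_i ∧ dx_i = 0. For each pair (i, j) with i < j, the coefficient of dx_i ∧ dx_j in alpha ∧ beta is (alpha_i * beta_j - alpha_j * beta_i). Collecting: alpha ∧ beta = (3*x) dx ∧ dy + (x) dx ∧ dz.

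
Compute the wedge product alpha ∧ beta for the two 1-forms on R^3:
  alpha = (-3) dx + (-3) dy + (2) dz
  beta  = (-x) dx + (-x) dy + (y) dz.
alpha ∧ beta = (2*x - 3*y) dx ∧ dz + (2*x - 3*y) dy ∧ dz

Distribute the wedge, using dx_i ∧ dx_j = -dx_j ∧ dx_i and dx_i ∧ dx_i = 0. For each pair (i, j) with i < j, the coefficient of dx_i ∧ dx_j in alpha ∧ beta is (alpha_i * beta_j - alpha_j * beta_i). Collecting: alpha ∧ beta = (2*x - 3*y) dx ∧ dz + (2*x - 3*y) dy ∧ dz.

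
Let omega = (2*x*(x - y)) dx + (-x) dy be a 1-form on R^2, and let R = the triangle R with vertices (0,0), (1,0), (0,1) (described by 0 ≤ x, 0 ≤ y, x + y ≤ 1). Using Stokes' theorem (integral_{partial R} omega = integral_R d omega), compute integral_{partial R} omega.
integral_(partial R) omega = -1/6

Stokes: integral_partial_R omega = integral_R d omega with d omega = (∂Q/∂x - ∂P/∂y) dx ∧ dy.
  ∂Q/∂x = -1
  ∂P/∂y = -2*x
  integrand = ∂Q/∂x - ∂P/∂y = 2*x - 1.
Integrating over R: integral_0^1 integral_0^{1-x} (2*x - 1) dy dx = -1/6.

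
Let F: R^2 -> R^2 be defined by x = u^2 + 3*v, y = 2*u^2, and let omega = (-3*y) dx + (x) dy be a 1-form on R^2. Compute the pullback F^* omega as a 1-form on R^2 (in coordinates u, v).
F^* omega = (-8*u^3 + 12*u*v) du + (-18*u^2) dv

Using F^*(f dg) = (f ∘ F) d(g ∘ F), substitute each coordinate x_i by F_i(u, v) in f_i, and replace dx_i by d F_i = (∂F_i/∂u) du + (∂F_i/∂v) dv.
  For the x component: f_1(F) = -6*u^2; d F_1 = (2*u) du + (3) dv
  For the y component: f_2(F) = u^2 + 3*v; d F_2 = (4*u) du + (0) dv
Combining and collecting du, dv coefficients:
  coeff of du: -8*u^3 + 12*u*v
  coeff of dv: -18*u^2
F^* omega = (-8*u^3 + 12*u*v) du + (-18*u^2) dv.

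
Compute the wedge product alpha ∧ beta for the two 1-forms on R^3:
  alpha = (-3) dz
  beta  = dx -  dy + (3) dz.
alpha ∧ beta = (3) dx ∧ dz + (-3) dy ∧ dz

Distribute the wedge, using dx_i ∧ dx_j = -dx_j ∧ dx_i and dx_i ∧ dx_i = 0. For each pair (i, j) with i < j, the coefficient of dx_i ∧ dx_j in alpha ∧ beta is (alpha_i * beta_j - alpha_j * beta_i). Collecting: alpha ∧ beta = (3) dx ∧ dz + (-3) dy ∧ dz.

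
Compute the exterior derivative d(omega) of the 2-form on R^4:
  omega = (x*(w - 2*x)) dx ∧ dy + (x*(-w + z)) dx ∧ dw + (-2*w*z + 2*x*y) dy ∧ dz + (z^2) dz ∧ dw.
d(omega) = (x) dx ∧ dy ∧ dw + (-x) dx ∧ dz ∧ dw + (2*y) dx ∧ dy ∧ dz + (-2*z) dy ∧ dz ∧ dw

For a 2-form omega = sum_{i<j} g_{ij} dx_i ∧ dx_j, the exterior derivative is
  d(omega) = sum_{i<j} d(g_{ij}) ∧ dx_i ∧ dx_j = sum_{i<j, k} (∂g_{ij}/∂x_k) dx_k ∧ dx_i ∧ dx_j.
Expand each term, using dx_k ∧ dx_i ∧ dx_j = sgn(permutation) dx_{(a)} ∧ dx_{(b)} ∧ dx_{(c)} with (a < b < c) sorted:
  d(x*(w - 2*x)) includes (∂/∂w)(x*(w - 2*x)) dw = (x) dw, which multiplied by dx ∧ dy gives (x) dx ∧ dy ∧ dw
  d(x*(-w + z)) includes (∂/∂z)(x*(-w + z)) dz = (x) dz, which multiplied by dx ∧ dw gives (-x) dx ∧ dz ∧ dw
  d(-2*w*z + 2*x*y) includes (∂/∂x)(-2*w*z + 2*x*y) dx = (2*y) dx, which multiplied by dy ∧ dz gives (2*y) dx ∧ dy ∧ dz
  d(-2*w*z + 2*x*y) includes (∂/∂w)(-2*w*z + 2*x*y) dw = (-2*z) dw, which multiplied by dy ∧ dz gives (-2*z) dy ∧ dz ∧ dw
Collecting like 3-forms: d(omega) = (x) dx ∧ dy ∧ dw + (-x) dx ∧ dz ∧ dw + (2*y) dx ∧ dy ∧ dz + (-2*z) dy ∧ dz ∧ dw.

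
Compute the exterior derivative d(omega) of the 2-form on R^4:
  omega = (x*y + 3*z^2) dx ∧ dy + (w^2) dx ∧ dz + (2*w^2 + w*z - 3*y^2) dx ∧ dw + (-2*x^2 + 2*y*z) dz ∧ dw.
d(omega) = (6*z) dx ∧ dy ∧ dz + (w - 4*x) dx ∧ dz ∧ dw + (6*y) dx ∧ dy ∧ dw + (2*z) dy ∧ dz ∧ dw

For a 2-form omega = sum_{i<j} g_{ij} dx_i ∧ dx_j, the exterior derivative is
  d(omega) = sum_{i<j} d(g_{ij}) ∧ dx_i ∧ dx_j = sum_{i<j, k} (∂g_{ij}/∂x_k) dx_k ∧ dx_i ∧ dx_j.
Expand each term, using dx_k ∧ dx_i ∧ dx_j = sgn(permutation) dx_{(a)} ∧ dx_{(b)} ∧ dx_{(c)} with (a < b < c) sorted:
  d(x*y + 3*z^2) includes (∂/∂z)(x*y + 3*z^2) dz = (6*z) dz, which multiplied by dx ∧ dy gives (6*z) dx ∧ dy ∧ dz
  d(w^2) includes (∂/∂w)(w^2) dw = (2*w) dw, which multiplied by dx ∧ dz gives (2*w) dx ∧ dz ∧ dw
  d(2*w^2 + w*z - 3*y^2) includes (∂/∂y)(2*w^2 + w*z - 3*y^2) dy = (-6*y) dy, which multiplied by dx ∧ dw gives (6*y) dx ∧ dy ∧ dw
  d(2*w^2 + w*z - 3*y^2) includes (∂/∂z)(2*w^2 + w*z - 3*y^2) dz = (w) dz, which multiplied by dx ∧ dw gives (-w) dx ∧ dz ∧ dw
  d(-2*x^2 + 2*y*z) includes (∂/∂x)(-2*x^2 + 2*y*z) dx = (-4*x) dx, which multiplied by dz ∧ dw gives (-4*x) dx ∧ dz ∧ dw
  d(-2*x^2 + 2*y*z) includes (∂/∂y)(-2*x^2 + 2*y*z) dy = (2*z) dy, which multiplied by dz ∧ dw gives (2*z) dy ∧ dz ∧ dw
Collecting like 3-forms: d(omega) = (6*z) dx ∧ dy ∧ dz + (w - 4*x) dx ∧ dz ∧ dw + (6*y) dx ∧ dy ∧ dw + (2*z) dy ∧ dz ∧ dw.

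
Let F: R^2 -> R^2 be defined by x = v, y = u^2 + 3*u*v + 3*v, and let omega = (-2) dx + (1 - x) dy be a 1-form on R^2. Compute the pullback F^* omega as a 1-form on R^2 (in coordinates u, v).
F^* omega = (-2*u*v + 2*u - 3*v^2 + 3*v) du + (-3*u*v + 3*u - 3*v + 1) dv

Using F^*(f dg) = (f ∘ F) d(g ∘ F), substitute each coordinate x_i by F_i(u, v) in f_i, and replace dx_i by d F_i = (∂F_i/∂u) du + (∂F_i/∂v) dv.
  For the x component: f_1(F) = -2; d F_1 = (0) du + (1) dv
  For the y component: f_2(F) = 1 - v; d F_2 = (2*u + 3*v) du + (3*u + 3) dv
Combining and collecting du, dv coefficients:
  coeff of du: -2*u*v + 2*u - 3*v^2 + 3*v
  coeff of dv: -3*u*v + 3*u - 3*v + 1
F^* omega = (-2*u*v + 2*u - 3*v^2 + 3*v) du + (-3*u*v + 3*u - 3*v + 1) dv.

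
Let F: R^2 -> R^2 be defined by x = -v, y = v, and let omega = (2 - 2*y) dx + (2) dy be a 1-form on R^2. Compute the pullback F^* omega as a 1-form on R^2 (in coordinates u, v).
F^* omega = (2*v) dv

Using F^*(f dg) = (f ∘ F) d(g ∘ F), substitute each coordinate x_i by F_i(u, v) in f_i, and replace dx_i by d F_i = (∂F_i/∂u) du + (∂F_i/∂v) dv.
  For the x component: f_1(F) = 2 - 2*v; d F_1 = (0) du + (-1) dv
  For the y component: f_2(F) = 2; d F_2 = (0) du + (1) dv
Combining and collecting du, dv coefficients:
  coeff of du: 0
  coeff of dv: 2*v
F^* omega = (2*v) dv.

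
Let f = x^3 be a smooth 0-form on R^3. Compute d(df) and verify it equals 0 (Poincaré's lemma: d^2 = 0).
d(df) = 0

Step 1: df = sum_i (∂f/∂x_i) dx_i = (3*x^2) dx + (0) dy + (0) dz.
Step 2: Apply d again. Using the 1-form formula, the coefficient of dx ∧ dy in d(df) is ∂^2 f/∂x ∂y - ∂^2 f/∂y ∂x = (0) - (0) = 0 (equality of mixed partials for smooth f).
Similarly for dx ∧ dz and dy ∧ dz — all coefficients vanish. So d(df) = 0.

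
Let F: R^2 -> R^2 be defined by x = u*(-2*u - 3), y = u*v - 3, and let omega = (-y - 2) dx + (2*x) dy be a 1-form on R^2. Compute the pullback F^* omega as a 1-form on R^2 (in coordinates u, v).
F^* omega = (-3*u*v - 4*u - 3) du + (u^2*(-4*u - 6)) dv

Using F^*(f dg) = (f ∘ F) d(g ∘ F), substitute each coordinate x_i by F_i(u, v) in f_i, and replace dx_i by d F_i = (∂F_i/∂u) du + (∂F_i/∂v) dv.
  For the x component: f_1(F) = -u*v + 1; d F_1 = (-4*u - 3) du + (0) dv
  For the y component: f_2(F) = 2*u*(-2*u - 3); d F_2 = (v) du + (u) dv
Combining and collecting du, dv coefficients:
  coeff of du: -3*u*v - 4*u - 3
  coeff of dv: u^2*(-4*u - 6)
F^* omega = (-3*u*v - 4*u - 3) du + (u^2*(-4*u - 6)) dv.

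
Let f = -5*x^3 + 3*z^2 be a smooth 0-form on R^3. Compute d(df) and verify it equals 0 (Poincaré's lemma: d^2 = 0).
d(df) = 0

Step 1: df = sum_i (∂f/∂x_i) dx_i = (-15*x^2) dx + (0) dy + (6*z) dz.
Step 2: Apply d again. Using the 1-form formula, the coefficient of dx ∧ dy in d(df) is ∂^2 f/∂x ∂y - ∂^2 f/∂y ∂x = (0) - (0) = 0 (equality of mixed partials for smooth f).
Similarly for dx ∧ dz and dy ∧ dz — all coefficients vanish. So d(df) = 0.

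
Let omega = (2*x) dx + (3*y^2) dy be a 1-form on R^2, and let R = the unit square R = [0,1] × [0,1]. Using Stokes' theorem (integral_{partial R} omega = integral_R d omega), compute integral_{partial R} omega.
integral_(partial R) omega = 0

Stokes: integral_partial_R omega = integral_R d omega with d omega = (∂Q/∂x - ∂P/∂y) dx ∧ dy.
  ∂Q/∂x = 0
  ∂P/∂y = 0
  integrand = ∂Q/∂x - ∂P/∂y = 0.
Integrating over R: integral_0^1 integral_0^1 (0) dx dy = 0.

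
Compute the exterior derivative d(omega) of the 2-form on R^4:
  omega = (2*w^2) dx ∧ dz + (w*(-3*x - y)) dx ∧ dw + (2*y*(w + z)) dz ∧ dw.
d(omega) = (4*w) dx ∧ dz ∧ dw + (w) dx ∧ dy ∧ dw + (2*w + 2*z) dy ∧ dz ∧ dw

For a 2-form omega = sum_{i<j} g_{ij} dx_i ∧ dx_j, the exterior derivative is
  d(omega) = sum_{i<j} d(g_{ij}) ∧ dx_i ∧ dx_j = sum_{i<j, k} (∂g_{ij}/∂x_k) dx_k ∧ dx_i ∧ dx_j.
Expand each term, using dx_k ∧ dx_i ∧ dx_j = sgn(permutation) dx_{(a)} ∧ dx_{(b)} ∧ dx_{(c)} with (a < b < c) sorted:
  d(2*w^2) includes (∂/∂w)(2*w^2) dw = (4*w) dw, which multiplied by dx ∧ dz gives (4*w) dx ∧ dz ∧ dw
  d(w*(-3*x - y)) includes (∂/∂y)(w*(-3*x - y)) dy = (-w) dy, which multiplied by dx ∧ dw gives (w) dx ∧ dy ∧ dw
  d(2*y*(w + z)) includes (∂/∂y)(2*y*(w + z)) dy = (2*w + 2*z) dy, which multiplied by dz ∧ dw gives (2*w + 2*z) dy ∧ dz ∧ dw
Collecting like 3-forms: d(omega) = (4*w) dx ∧ dz ∧ dw + (w) dx ∧ dy ∧ dw + (2*w + 2*z) dy ∧ dz ∧ dw.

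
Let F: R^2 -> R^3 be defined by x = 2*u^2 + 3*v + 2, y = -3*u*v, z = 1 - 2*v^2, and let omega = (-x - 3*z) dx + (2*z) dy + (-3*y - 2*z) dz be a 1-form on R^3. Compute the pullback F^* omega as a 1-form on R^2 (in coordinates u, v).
F^* omega = (-8*u^3 + 24*u*v^2 - 12*u*v - 20*u + 12*v^3 - 6*v) du + (-6*u^2 - 24*u*v^2 - 6*u - 16*v^3 + 18*v^2 - v - 15) dv

Using F^*(f dg) = (f ∘ F) d(g ∘ F), substitute each coordinate x_i by F_i(u, v) in f_i, and replace dx_i by d F_i = (∂F_i/∂u) du + (∂F_i/∂v) dv.
  For the x component: f_1(F) = -2*u^2 + 6*v^2 - 3*v - 5; d F_1 = (4*u) du + (3) dv
  For the y component: f_2(F) = 2 - 4*v^2; d F_2 = (-3*v) du + (-3*u) dv
  For the z component: f_3(F) = 9*u*v + 4*v^2 - 2; d F_3 = (0) du + (-4*v) dv
Combining and collecting du, dv coefficients:
  coeff of du: -8*u^3 + 24*u*v^2 - 12*u*v - 20*u + 12*v^3 - 6*v
  coeff of dv: -6*u^2 - 24*u*v^2 - 6*u - 16*v^3 + 18*v^2 - v - 15
F^* omega = (-8*u^3 + 24*u*v^2 - 12*u*v - 20*u + 12*v^3 - 6*v) du + (-6*u^2 - 24*u*v^2 - 6*u - 16*v^3 + 18*v^2 - v - 15) dv.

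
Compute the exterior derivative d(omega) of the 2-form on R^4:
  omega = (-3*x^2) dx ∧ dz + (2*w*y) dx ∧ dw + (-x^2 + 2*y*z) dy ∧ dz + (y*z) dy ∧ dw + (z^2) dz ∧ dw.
d(omega) = (-2*w) dx ∧ dy ∧ dw + (-2*x) dx ∧ dy ∧ dz + (-y) dy ∧ dz ∧ dw

For a 2-form omega = sum_{i<j} g_{ij} dx_i ∧ dx_j, the exterior derivative is
  d(omega) = sum_{i<j} d(g_{ij}) ∧ dx_i ∧ dx_j = sum_{i<j, k} (∂g_{ij}/∂x_k) dx_k ∧ dx_i ∧ dx_j.
Expand each term, using dx_k ∧ dx_i ∧ dx_j = sgn(permutation) dx_{(a)} ∧ dx_{(b)} ∧ dx_{(c)} with (a < b < c) sorted:
  d(2*w*y) includes (∂/∂y)(2*w*y) dy = (2*w) dy, which multiplied by dx ∧ dw gives (-2*w) dx ∧ dy ∧ dw
  d(-x^2 + 2*y*z) includes (∂/∂x)(-x^2 + 2*y*z) dx = (-2*x) dx, which multiplied by dy ∧ dz gives (-2*x) dx ∧ dy ∧ dz
  d(y*z) includes (∂/∂z)(y*z) dz = (y) dz, which multiplied by dy ∧ dw gives (-y) dy ∧ dz ∧ dw
Collecting like 3-forms: d(omega) = (-2*w) dx ∧ dy ∧ dw + (-2*x) dx ∧ dy ∧ dz + (-y) dy ∧ dz ∧ dw.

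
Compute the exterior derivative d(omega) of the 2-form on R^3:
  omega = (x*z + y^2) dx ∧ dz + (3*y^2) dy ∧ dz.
d(omega) = (-2*y) dx ∧ dy ∧ dz

For a 2-form omega = sum_{i<j} g_{ij} dx_i ∧ dx_j, the exterior derivative is
  d(omega) = sum_{i<j} d(g_{ij}) ∧ dx_i ∧ dx_j = sum_{i<j, k} (∂g_{ij}/∂x_k) dx_k ∧ dx_i ∧ dx_j.
Expand each term, using dx_k ∧ dx_i ∧ dx_j = sgn(permutation) dx_{(a)} ∧ dx_{(b)} ∧ dx_{(c)} with (a < b < c) sorted:
  d(x*z + y^2) includes (∂/∂y)(x*z + y^2) dy = (2*y) dy, which multiplied by dx ∧ dz gives (-2*y) dx ∧ dy ∧ dz
Collecting like 3-forms: d(omega) = (-2*y) dx ∧ dy ∧ dz.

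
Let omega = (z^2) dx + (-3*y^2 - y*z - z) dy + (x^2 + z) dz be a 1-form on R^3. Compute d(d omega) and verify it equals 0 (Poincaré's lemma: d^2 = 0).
d(d omega) = 0

Step 1: d omega = sum_{i<j} (∂f_j/∂x_i - ∂f_i/∂x_j) dx_i ∧ dx_j:
  coeff of dx ∧ dy: 0
  coeff of dx ∧ dz: 2*x - 2*z
  coeff of dy ∧ dz: y + 1
Step 2: Apply d again to each 2-form coefficient. The only possible 3-form in R^3 is dx ∧ dy ∧ dz, with coefficient
  ∂(coeff of dy∧dz)/∂x - ∂(coeff of dx∧dz)/∂y + ∂(coeff of dx∧dy)/∂z
  = ∂/∂x (y + 1) - ∂/∂y (2*x - 2*z) + ∂/∂z (0).
Each of these terms simplifies to sums of mixed partials that cancel in pairs. The result is 0 (by equality of mixed partials for smooth functions — Schwarz / Clairaut).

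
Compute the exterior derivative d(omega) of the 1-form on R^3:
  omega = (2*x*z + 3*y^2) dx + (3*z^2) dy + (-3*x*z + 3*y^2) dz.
d(omega) = (-6*y) dx ∧ dy + (-2*x - 3*z) dx ∧ dz + (6*y - 6*z) dy ∧ dz

For a 1-form omega = sum_i f_i dx_i, the exterior derivative is
  d(omega) = sum_{i < j} (∂f_j/∂x_i - ∂f_i/∂x_j) dx_i ∧ dx_j.
  coefficient of dx ∧ dy: ∂f_2/∂x - ∂f_1/∂y = ∂(3*z^2)/∂x - ∂(2*x*z + 3*y^2)/∂y = -6*y
  coefficient of dx ∧ dz: ∂f_3/∂x - ∂f_1/∂z = ∂(-3*x*z + 3*y^2)/∂x - ∂(2*x*z + 3*y^2)/∂z = -2*x - 3*z
  coefficient of dy ∧ dz: ∂f_3/∂y - ∂f_2/∂z = ∂(-3*x*z + 3*y^2)/∂y - ∂(3*z^2)/∂z = 6*y - 6*z
Assembling: d(omega) = (-6*y) dx ∧ dy + (-2*x - 3*z) dx ∧ dz + (6*y - 6*z) dy ∧ dz.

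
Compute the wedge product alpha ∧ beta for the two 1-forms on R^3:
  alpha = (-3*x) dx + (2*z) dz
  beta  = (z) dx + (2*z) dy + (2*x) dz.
alpha ∧ beta = (-6*x*z) dx ∧ dy + (-6*x^2 - 2*z^2) dx ∧ dz + (-4*z^2) dy ∧ dz

Distribute the wedge, using dx_i ∧ dx_j = -dx_j ∧ dx_i and dx_i ∧ dx_i = 0. For each pair (i, j) with i < j, the coefficient of dx_i ∧ dx_j in alpha ∧ beta is (alpha_i * beta_j - alpha_j * beta_i). Collecting: alpha ∧ beta = (-6*x*z) dx ∧ dy + (-6*x^2 - 2*z^2) dx ∧ dz + (-4*z^2) dy ∧ dz.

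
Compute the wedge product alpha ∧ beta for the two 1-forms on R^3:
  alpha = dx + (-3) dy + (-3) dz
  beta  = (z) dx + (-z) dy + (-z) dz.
alpha ∧ beta = (2*z) dx ∧ dy + (2*z) dx ∧ dz

Distribute the wedge, using dx_i ∧ dx_j = -dx_j ∧ dx_i and dx_i ∧ dx_i = 0. For each pair (i, j) with i < j, the coefficient of dx_i ∧ dx_j in alpha ∧ beta is (alpha_i * beta_j - alpha_j * beta_i). Collecting: alpha ∧ beta = (2*z) dx ∧ dy + (2*z) dx ∧ dz.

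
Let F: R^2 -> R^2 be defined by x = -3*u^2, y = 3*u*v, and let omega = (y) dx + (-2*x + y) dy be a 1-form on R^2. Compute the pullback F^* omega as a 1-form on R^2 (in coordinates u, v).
F^* omega = (9*u*v^2) du + (9*u^2*(2*u + v)) dv

Using F^*(f dg) = (f ∘ F) d(g ∘ F), substitute each coordinate x_i by F_i(u, v) in f_i, and replace dx_i by d F_i = (∂F_i/∂u) du + (∂F_i/∂v) dv.
  For the x component: f_1(F) = 3*u*v; d F_1 = (-6*u) du + (0) dv
  For the y component: f_2(F) = 3*u*(2*u + v); d F_2 = (3*v) du + (3*u) dv
Combining and collecting du, dv coefficients:
  coeff of du: 9*u*v^2
  coeff of dv: 9*u^2*(2*u + v)
F^* omega = (9*u*v^2) du + (9*u^2*(2*u + v)) dv.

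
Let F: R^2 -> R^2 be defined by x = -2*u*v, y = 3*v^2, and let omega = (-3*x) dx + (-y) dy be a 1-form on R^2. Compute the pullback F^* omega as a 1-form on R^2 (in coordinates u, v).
F^* omega = (-12*u*v^2) du + (-12*u^2*v - 18*v^3) dv

Using F^*(f dg) = (f ∘ F) d(g ∘ F), substitute each coordinate x_i by F_i(u, v) in f_i, and replace dx_i by d F_i = (∂F_i/∂u) du + (∂F_i/∂v) dv.
  For the x component: f_1(F) = 6*u*v; d F_1 = (-2*v) du + (-2*u) dv
  For the y component: f_2(F) = -3*v^2; d F_2 = (0) du + (6*v) dv
Combining and collecting du, dv coefficients:
  coeff of du: -12*u*v^2
  coeff of dv: -12*u^2*v - 18*v^3
F^* omega = (-12*u*v^2) du + (-12*u^2*v - 18*v^3) dv.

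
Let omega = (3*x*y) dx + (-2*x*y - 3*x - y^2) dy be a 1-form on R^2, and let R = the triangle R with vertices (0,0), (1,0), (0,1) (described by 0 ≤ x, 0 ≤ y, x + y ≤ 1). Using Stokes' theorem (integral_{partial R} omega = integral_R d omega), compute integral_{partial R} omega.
integral_(partial R) omega = -7/3

Stokes: integral_partial_R omega = integral_R d omega with d omega = (∂Q/∂x - ∂P/∂y) dx ∧ dy.
  ∂Q/∂x = -2*y - 3
  ∂P/∂y = 3*x
  integrand = ∂Q/∂x - ∂P/∂y = -3*x - 2*y - 3.
Integrating over R: integral_0^1 integral_0^{1-x} (-3*x - 2*y - 3) dy dx = -7/3.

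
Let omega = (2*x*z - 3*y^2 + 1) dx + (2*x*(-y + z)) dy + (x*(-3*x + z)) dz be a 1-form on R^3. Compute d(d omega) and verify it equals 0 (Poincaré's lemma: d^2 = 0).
d(d omega) = 0

Step 1: d omega = sum_{i<j} (∂f_j/∂x_i - ∂f_i/∂x_j) dx_i ∧ dx_j:
  coeff of dx ∧ dy: 4*y + 2*z
  coeff of dx ∧ dz: -8*x + z
  coeff of dy ∧ dz: -2*x
Step 2: Apply d again to each 2-form coefficient. The only possible 3-form in R^3 is dx ∧ dy ∧ dz, with coefficient
  ∂(coeff of dy∧dz)/∂x - ∂(coeff of dx∧dz)/∂y + ∂(coeff of dx∧dy)/∂z
  = ∂/∂x (-2*x) - ∂/∂y (-8*x + z) + ∂/∂z (4*y + 2*z).
Each of these terms simplifies to sums of mixed partials that cancel in pairs. The result is 0 (by equality of mixed partials for smooth functions — Schwarz / Clairaut).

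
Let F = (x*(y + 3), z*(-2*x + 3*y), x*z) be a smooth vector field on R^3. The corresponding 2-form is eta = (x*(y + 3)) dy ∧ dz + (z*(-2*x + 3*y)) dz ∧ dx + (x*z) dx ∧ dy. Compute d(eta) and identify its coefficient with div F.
d(eta) = (x + y + 3*z + 3) dx ∧ dy ∧ dz; div F = x + y + 3*z + 3

For a 2-form in R^3 of the form above, applying d gives a 3-form with coefficient ∂P/∂x + ∂Q/∂y + ∂R/∂z:
  ∂P/∂x = y + 3
  ∂Q/∂y = 3*z
  ∂R/∂z = x
Sum = x + y + 3*z + 3, which is exactly div F.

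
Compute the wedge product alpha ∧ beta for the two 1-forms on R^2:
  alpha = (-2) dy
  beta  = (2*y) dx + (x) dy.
alpha ∧ beta = (4*y) dx ∧ dy

Distribute the wedge, using dx_i ∧ dx_j = -dx_j ∧ dx_i and dx_i ∧ dx_i = 0. For each pair (i, j) with i < j, the coefficient of dx_i ∧ dx_j in alpha ∧ beta is (alpha_i * beta_j - alpha_j * beta_i). Collecting: alpha ∧ beta = (4*y) dx ∧ dy.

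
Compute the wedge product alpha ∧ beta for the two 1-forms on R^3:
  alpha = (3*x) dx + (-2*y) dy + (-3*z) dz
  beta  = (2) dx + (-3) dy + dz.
alpha ∧ beta = (-9*x + 4*y) dx ∧ dy + (3*x + 6*z) dx ∧ dz + (-2*y - 9*z) dy ∧ dz

Distribute the wedge, using dx_i ∧ dx_j = -dx_j ∧ dx_i and dx_i ∧ dx_i = 0. For each pair (i, j) with i < j, the coefficient of dx_i ∧ dx_j in alpha ∧ beta is (alpha_i * beta_j - alpha_j * beta_i). Collecting: alpha ∧ beta = (-9*x + 4*y) dx ∧ dy + (3*x + 6*z) dx ∧ dz + (-2*y - 9*z) dy ∧ dz.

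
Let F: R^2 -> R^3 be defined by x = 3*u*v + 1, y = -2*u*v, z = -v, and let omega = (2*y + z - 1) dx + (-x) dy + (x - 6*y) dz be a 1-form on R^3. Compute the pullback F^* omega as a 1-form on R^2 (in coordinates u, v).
F^* omega = (v*(-6*u*v - 3*v - 1)) du + (-6*u^2*v - 18*u*v - u - 1) dv

Using F^*(f dg) = (f ∘ F) d(g ∘ F), substitute each coordinate x_i by F_i(u, v) in f_i, and replace dx_i by d F_i = (∂F_i/∂u) du + (∂F_i/∂v) dv.
  For the x component: f_1(F) = -4*u*v - v - 1; d F_1 = (3*v) du + (3*u) dv
  For the y component: f_2(F) = -3*u*v - 1; d F_2 = (-2*v) du + (-2*u) dv
  For the z component: f_3(F) = 15*u*v + 1; d F_3 = (0) du + (-1) dv
Combining and collecting du, dv coefficients:
  coeff of du: v*(-6*u*v - 3*v - 1)
  coeff of dv: -6*u^2*v - 18*u*v - u - 1
F^* omega = (v*(-6*u*v - 3*v - 1)) du + (-6*u^2*v - 18*u*v - u - 1) dv.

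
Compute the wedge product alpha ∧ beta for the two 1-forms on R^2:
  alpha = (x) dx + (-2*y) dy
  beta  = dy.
alpha ∧ beta = (x) dx ∧ dy

Distribute the wedge, using dx_i ∧ dx_j = -dx_j ∧ dx_i and dx_i ∧ dx_i = 0. For each pair (i, j) with i < j, the coefficient of dx_i ∧ dx_j in alpha ∧ beta is (alpha_i * beta_j - alpha_j * beta_i). Collecting: alpha ∧ beta = (x) dx ∧ dy.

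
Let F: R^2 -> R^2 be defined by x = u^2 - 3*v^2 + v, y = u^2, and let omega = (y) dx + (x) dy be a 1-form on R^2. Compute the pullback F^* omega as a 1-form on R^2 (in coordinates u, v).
F^* omega = (2*u*(2*u^2 - 3*v^2 + v)) du + (u^2*(1 - 6*v)) dv

Using F^*(f dg) = (f ∘ F) d(g ∘ F), substitute each coordinate x_i by F_i(u, v) in f_i, and replace dx_i by d F_i = (∂F_i/∂u) du + (∂F_i/∂v) dv.
  For the x component: f_1(F) = u^2; d F_1 = (2*u) du + (1 - 6*v) dv
  For the y component: f_2(F) = u^2 - 3*v^2 + v; d F_2 = (2*u) du + (0) dv
Combining and collecting du, dv coefficients:
  coeff of du: 2*u*(2*u^2 - 3*v^2 + v)
  coeff of dv: u^2*(1 - 6*v)
F^* omega = (2*u*(2*u^2 - 3*v^2 + v)) du + (u^2*(1 - 6*v)) dv.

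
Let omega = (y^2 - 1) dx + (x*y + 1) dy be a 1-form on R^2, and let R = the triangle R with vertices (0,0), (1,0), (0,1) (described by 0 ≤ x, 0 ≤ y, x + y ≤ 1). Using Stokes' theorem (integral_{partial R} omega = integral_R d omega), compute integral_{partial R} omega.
integral_(partial R) omega = -1/6

Stokes: integral_partial_R omega = integral_R d omega with d omega = (∂Q/∂x - ∂P/∂y) dx ∧ dy.
  ∂Q/∂x = y
  ∂P/∂y = 2*y
  integrand = ∂Q/∂x - ∂P/∂y = -y.
Integrating over R: integral_0^1 integral_0^{1-x} (-y) dy dx = -1/6.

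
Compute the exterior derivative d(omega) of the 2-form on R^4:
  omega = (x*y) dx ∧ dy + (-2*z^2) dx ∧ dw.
d(omega) = (4*z) dx ∧ dz ∧ dw

For a 2-form omega = sum_{i<j} g_{ij} dx_i ∧ dx_j, the exterior derivative is
  d(omega) = sum_{i<j} d(g_{ij}) ∧ dx_i ∧ dx_j = sum_{i<j, k} (∂g_{ij}/∂x_k) dx_k ∧ dx_i ∧ dx_j.
Expand each term, using dx_k ∧ dx_i ∧ dx_j = sgn(permutation) dx_{(a)} ∧ dx_{(b)} ∧ dx_{(c)} with (a < b < c) sorted:
  d(-2*z^2) includes (∂/∂z)(-2*z^2) dz = (-4*z) dz, which multiplied by dx ∧ dw gives (4*z) dx ∧ dz ∧ dw
Collecting like 3-forms: d(omega) = (4*z) dx ∧ dz ∧ dw.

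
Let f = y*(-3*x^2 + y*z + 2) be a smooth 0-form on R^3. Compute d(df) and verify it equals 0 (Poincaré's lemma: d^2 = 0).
d(df) = 0

Step 1: df = sum_i (∂f/∂x_i) dx_i = (-6*x*y) dx + (-3*x^2 + 2*y*z + 2) dy + (y^2) dz.
Step 2: Apply d again. Using the 1-form formula, the coefficient of dx ∧ dy in d(df) is ∂^2 f/∂x ∂y - ∂^2 f/∂y ∂x = (-6*x) - (-6*x) = 0 (equality of mixed partials for smooth f).
Similarly for dx ∧ dz and dy ∧ dz — all coefficients vanish. So d(df) = 0.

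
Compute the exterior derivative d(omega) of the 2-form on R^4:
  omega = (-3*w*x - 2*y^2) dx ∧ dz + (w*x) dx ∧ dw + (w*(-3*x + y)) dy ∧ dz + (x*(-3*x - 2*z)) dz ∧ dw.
d(omega) = (-3*w + 4*y) dx ∧ dy ∧ dz + (-9*x - 2*z) dx ∧ dz ∧ dw + (-3*x + y) dy ∧ dz ∧ dw

For a 2-form omega = sum_{i<j} g_{ij} dx_i ∧ dx_j, the exterior derivative is
  d(omega) = sum_{i<j} d(g_{ij}) ∧ dx_i ∧ dx_j = sum_{i<j, k} (∂g_{ij}/∂x_k) dx_k ∧ dx_i ∧ dx_j.
Expand each term, using dx_k ∧ dx_i ∧ dx_j = sgn(permutation) dx_{(a)} ∧ dx_{(b)} ∧ dx_{(c)} with (a < b < c) sorted:
  d(-3*w*x - 2*y^2) includes (∂/∂y)(-3*w*x - 2*y^2) dy = (-4*y) dy, which multiplied by dx ∧ dz gives (4*y) dx ∧ dy ∧ dz
  d(-3*w*x - 2*y^2) includes (∂/∂w)(-3*w*x - 2*y^2) dw = (-3*x) dw, which multiplied by dx ∧ dz gives (-3*x) dx ∧ dz ∧ dw
  d(w*(-3*x + y)) includes (∂/∂x)(w*(-3*x + y)) dx = (-3*w) dx, which multiplied by dy ∧ dz gives (-3*w) dx ∧ dy ∧ dz
  d(w*(-3*x + y)) includes (∂/∂w)(w*(-3*x + y)) dw = (-3*x + y) dw, which multiplied by dy ∧ dz gives (-3*x + y) dy ∧ dz ∧ dw
  d(x*(-3*x - 2*z)) includes (∂/∂x)(x*(-3*x - 2*z)) dx = (-6*x - 2*z) dx, which multiplied by dz ∧ dw gives (-6*x - 2*z) dx ∧ dz ∧ dw
Collecting like 3-forms: d(omega) = (-3*w + 4*y) dx ∧ dy ∧ dz + (-9*x - 2*z) dx ∧ dz ∧ dw + (-3*x + y) dy ∧ dz ∧ dw.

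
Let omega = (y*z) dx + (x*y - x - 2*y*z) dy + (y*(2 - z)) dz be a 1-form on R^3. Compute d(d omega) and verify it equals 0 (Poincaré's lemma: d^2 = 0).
d(d omega) = 0

Step 1: d omega = sum_{i<j} (∂f_j/∂x_i - ∂f_i/∂x_j) dx_i ∧ dx_j:
  coeff of dx ∧ dy: y - z - 1
  coeff of dx ∧ dz: -y
  coeff of dy ∧ dz: 2*y - z + 2
Step 2: Apply d again to each 2-form coefficient. The only possible 3-form in R^3 is dx ∧ dy ∧ dz, with coefficient
  ∂(coeff of dy∧dz)/∂x - ∂(coeff of dx∧dz)/∂y + ∂(coeff of dx∧dy)/∂z
  = ∂/∂x (2*y - z + 2) - ∂/∂y (-y) + ∂/∂z (y - z - 1).
Each of these terms simplifies to sums of mixed partials that cancel in pairs. The result is 0 (by equality of mixed partials for smooth functions — Schwarz / Clairaut).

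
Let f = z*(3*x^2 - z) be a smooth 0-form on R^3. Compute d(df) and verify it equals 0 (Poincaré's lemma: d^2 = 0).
d(df) = 0

Step 1: df = sum_i (∂f/∂x_i) dx_i = (6*x*z) dx + (0) dy + (3*x^2 - 2*z) dz.
Step 2: Apply d again. Using the 1-form formula, the coefficient of dx ∧ dy in d(df) is ∂^2 f/∂x ∂y - ∂^2 f/∂y ∂x = (0) - (0) = 0 (equality of mixed partials for smooth f).
Similarly for dx ∧ dz and dy ∧ dz — all coefficients vanish. So d(df) = 0.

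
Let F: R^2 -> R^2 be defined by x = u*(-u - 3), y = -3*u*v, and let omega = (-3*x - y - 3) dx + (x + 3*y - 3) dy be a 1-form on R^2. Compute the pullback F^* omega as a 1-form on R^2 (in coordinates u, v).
F^* omega = (-6*u^3 - 3*u^2*v - 27*u^2 + 27*u*v^2 - 21*u + 9*v + 9) du + (3*u*(u^2 + 9*u*v + 3*u + 3)) dv

Using F^*(f dg) = (f ∘ F) d(g ∘ F), substitute each coordinate x_i by F_i(u, v) in f_i, and replace dx_i by d F_i = (∂F_i/∂u) du + (∂F_i/∂v) dv.
  For the x component: f_1(F) = 3*u^2 + 3*u*v + 9*u - 3; d F_1 = (-2*u - 3) du + (0) dv
  For the y component: f_2(F) = -u^2 - 9*u*v - 3*u - 3; d F_2 = (-3*v) du + (-3*u) dv
Combining and collecting du, dv coefficients:
  coeff of du: -6*u^3 - 3*u^2*v - 27*u^2 + 27*u*v^2 - 21*u + 9*v + 9
  coeff of dv: 3*u*(u^2 + 9*u*v + 3*u + 3)
F^* omega = (-6*u^3 - 3*u^2*v - 27*u^2 + 27*u*v^2 - 21*u + 9*v + 9) du + (3*u*(u^2 + 9*u*v + 3*u + 3)) dv.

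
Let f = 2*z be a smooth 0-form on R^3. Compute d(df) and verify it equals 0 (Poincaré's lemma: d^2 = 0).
d(df) = 0

Step 1: df = sum_i (∂f/∂x_i) dx_i = (0) dx + (0) dy + (2) dz.
Step 2: Apply d again. Using the 1-form formula, the coefficient of dx ∧ dy in d(df) is ∂^2 f/∂x ∂y - ∂^2 f/∂y ∂x = (0) - (0) = 0 (equality of mixed partials for smooth f).
Similarly for dx ∧ dz and dy ∧ dz — all coefficients vanish. So d(df) = 0.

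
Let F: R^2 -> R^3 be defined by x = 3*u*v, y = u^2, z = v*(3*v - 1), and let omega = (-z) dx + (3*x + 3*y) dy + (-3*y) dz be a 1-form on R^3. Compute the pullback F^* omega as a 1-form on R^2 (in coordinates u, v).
F^* omega = (6*u^3 + 18*u^2*v - 9*v^3 + 3*v^2) du + (3*u*(-6*u*v + u - 3*v^2 + v)) dv

Using F^*(f dg) = (f ∘ F) d(g ∘ F), substitute each coordinate x_i by F_i(u, v) in f_i, and replace dx_i by d F_i = (∂F_i/∂u) du + (∂F_i/∂v) dv.
  For the x component: f_1(F) = v*(1 - 3*v); d F_1 = (3*v) du + (3*u) dv
  For the y component: f_2(F) = 3*u*(u + 3*v); d F_2 = (2*u) du + (0) dv
  For the z component: f_3(F) = -3*u^2; d F_3 = (0) du + (6*v - 1) dv
Combining and collecting du, dv coefficients:
  coeff of du: 6*u^3 + 18*u^2*v - 9*v^3 + 3*v^2
  coeff of dv: 3*u*(-6*u*v + u - 3*v^2 + v)
F^* omega = (6*u^3 + 18*u^2*v - 9*v^3 + 3*v^2) du + (3*u*(-6*u*v + u - 3*v^2 + v)) dv.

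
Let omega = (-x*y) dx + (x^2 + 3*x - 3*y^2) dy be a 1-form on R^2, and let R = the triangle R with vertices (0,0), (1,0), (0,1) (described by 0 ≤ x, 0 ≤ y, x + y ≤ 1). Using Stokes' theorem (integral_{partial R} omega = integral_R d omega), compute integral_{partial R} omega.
integral_(partial R) omega = 2

Stokes: integral_partial_R omega = integral_R d omega with d omega = (∂Q/∂x - ∂P/∂y) dx ∧ dy.
  ∂Q/∂x = 2*x + 3
  ∂P/∂y = -x
  integrand = ∂Q/∂x - ∂P/∂y = 3*x + 3.
Integrating over R: integral_0^1 integral_0^{1-x} (3*x + 3) dy dx = 2.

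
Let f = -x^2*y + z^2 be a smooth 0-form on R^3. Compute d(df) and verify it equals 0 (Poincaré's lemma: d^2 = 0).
d(df) = 0

Step 1: df = sum_i (∂f/∂x_i) dx_i = (-2*x*y) dx + (-x^2) dy + (2*z) dz.
Step 2: Apply d again. Using the 1-form formula, the coefficient of dx ∧ dy in d(df) is ∂^2 f/∂x ∂y - ∂^2 f/∂y ∂x = (-2*x) - (-2*x) = 0 (equality of mixed partials for smooth f).
Similarly for dx ∧ dz and dy ∧ dz — all coefficients vanish. So d(df) = 0.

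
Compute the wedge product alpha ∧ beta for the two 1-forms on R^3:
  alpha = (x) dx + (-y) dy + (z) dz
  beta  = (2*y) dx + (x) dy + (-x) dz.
alpha ∧ beta = (x^2 + 2*y^2) dx ∧ dy + (-x^2 - 2*y*z) dx ∧ dz + (x*(y - z)) dy ∧ dz

Distribute the wedge, using dx_i ∧ dx_j = -dx_j ∧ dx_i and dx_i ∧ dx_i = 0. For each pair (i, j) with i < j, the coefficient of dx_i ∧ dx_j in alpha ∧ beta is (alpha_i * beta_j - alpha_j * beta_i). Collecting: alpha ∧ beta = (x^2 + 2*y^2) dx ∧ dy + (-x^2 - 2*y*z) dx ∧ dz + (x*(y - z)) dy ∧ dz.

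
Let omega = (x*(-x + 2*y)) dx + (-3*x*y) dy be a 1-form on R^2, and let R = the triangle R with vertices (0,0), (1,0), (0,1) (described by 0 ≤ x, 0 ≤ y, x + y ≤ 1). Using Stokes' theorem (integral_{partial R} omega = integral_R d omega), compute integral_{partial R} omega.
integral_(partial R) omega = -5/6

Stokes: integral_partial_R omega = integral_R d omega with d omega = (∂Q/∂x - ∂P/∂y) dx ∧ dy.
  ∂Q/∂x = -3*y
  ∂P/∂y = 2*x
  integrand = ∂Q/∂x - ∂P/∂y = -2*x - 3*y.
Integrating over R: integral_0^1 integral_0^{1-x} (-2*x - 3*y) dy dx = -5/6.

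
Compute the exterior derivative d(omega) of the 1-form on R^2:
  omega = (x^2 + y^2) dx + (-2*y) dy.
d(omega) = (-2*y) dx ∧ dy

For a 1-form omega = sum_i f_i dx_i, the exterior derivative is
  d(omega) = sum_{i < j} (∂f_j/∂x_i - ∂f_i/∂x_j) dx_i ∧ dx_j.
  coefficient of dx ∧ dy: ∂f_2/∂x - ∂f_1/∂y = ∂(-2*y)/∂x - ∂(x^2 + y^2)/∂y = -2*y
Assembling: d(omega) = (-2*y) dx ∧ dy.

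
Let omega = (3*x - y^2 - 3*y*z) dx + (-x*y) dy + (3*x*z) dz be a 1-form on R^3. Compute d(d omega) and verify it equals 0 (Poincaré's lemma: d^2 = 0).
d(d omega) = 0

Step 1: d omega = sum_{i<j} (∂f_j/∂x_i - ∂f_i/∂x_j) dx_i ∧ dx_j:
  coeff of dx ∧ dy: y + 3*z
  coeff of dx ∧ dz: 3*y + 3*z
  coeff of dy ∧ dz: 0
Step 2: Apply d again to each 2-form coefficient. The only possible 3-form in R^3 is dx ∧ dy ∧ dz, with coefficient
  ∂(coeff of dy∧dz)/∂x - ∂(coeff of dx∧dz)/∂y + ∂(coeff of dx∧dy)/∂z
  = ∂/∂x (0) - ∂/∂y (3*y + 3*z) + ∂/∂z (y + 3*z).
Each of these terms simplifies to sums of mixed partials that cancel in pairs. The result is 0 (by equality of mixed partials for smooth functions — Schwarz / Clairaut).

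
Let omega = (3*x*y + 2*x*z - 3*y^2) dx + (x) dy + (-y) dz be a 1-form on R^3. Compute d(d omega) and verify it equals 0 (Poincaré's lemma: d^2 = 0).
d(d omega) = 0

Step 1: d omega = sum_{i<j} (∂f_j/∂x_i - ∂f_i/∂x_j) dx_i ∧ dx_j:
  coeff of dx ∧ dy: -3*x + 6*y + 1
  coeff of dx ∧ dz: -2*x
  coeff of dy ∧ dz: -1
Step 2: Apply d again to each 2-form coefficient. The only possible 3-form in R^3 is dx ∧ dy ∧ dz, with coefficient
  ∂(coeff of dy∧dz)/∂x - ∂(coeff of dx∧dz)/∂y + ∂(coeff of dx∧dy)/∂z
  = ∂/∂x (-1) - ∂/∂y (-2*x) + ∂/∂z (-3*x + 6*y + 1).
Each of these terms simplifies to sums of mixed partials that cancel in pairs. The result is 0 (by equality of mixed partials for smooth functions — Schwarz / Clairaut).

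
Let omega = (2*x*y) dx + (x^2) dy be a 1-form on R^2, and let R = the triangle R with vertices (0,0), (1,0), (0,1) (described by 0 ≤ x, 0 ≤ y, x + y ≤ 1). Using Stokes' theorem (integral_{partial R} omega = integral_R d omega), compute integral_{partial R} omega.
integral_(partial R) omega = 0

Stokes: integral_partial_R omega = integral_R d omega with d omega = (∂Q/∂x - ∂P/∂y) dx ∧ dy.
  ∂Q/∂x = 2*x
  ∂P/∂y = 2*x
  integrand = ∂Q/∂x - ∂P/∂y = 0.
Integrating over R: integral_0^1 integral_0^{1-x} (0) dy dx = 0.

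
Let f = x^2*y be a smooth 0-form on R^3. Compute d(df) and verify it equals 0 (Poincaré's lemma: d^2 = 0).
d(df) = 0

Step 1: df = sum_i (∂f/∂x_i) dx_i = (2*x*y) dx + (x^2) dy + (0) dz.
Step 2: Apply d again. Using the 1-form formula, the coefficient of dx ∧ dy in d(df) is ∂^2 f/∂x ∂y - ∂^2 f/∂y ∂x = (2*x) - (2*x) = 0 (equality of mixed partials for smooth f).
Similarly for dx ∧ dz and dy ∧ dz — all coefficients vanish. So d(df) = 0.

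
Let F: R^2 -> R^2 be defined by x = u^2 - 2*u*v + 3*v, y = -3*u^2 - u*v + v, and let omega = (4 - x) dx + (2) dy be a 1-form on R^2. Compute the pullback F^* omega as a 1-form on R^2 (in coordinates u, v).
F^* omega = (-2*u^3 + 6*u^2*v - 4*u*v^2 - 6*u*v - 4*u + 6*v^2 - 10*v) du + (2*u^3 - 4*u^2*v - 3*u^2 + 12*u*v - 10*u - 9*v + 14) dv

Using F^*(f dg) = (f ∘ F) d(g ∘ F), substitute each coordinate x_i by F_i(u, v) in f_i, and replace dx_i by d F_i = (∂F_i/∂u) du + (∂F_i/∂v) dv.
  For the x component: f_1(F) = -u^2 + 2*u*v - 3*v + 4; d F_1 = (2*u - 2*v) du + (3 - 2*u) dv
  For the y component: f_2(F) = 2; d F_2 = (-6*u - v) du + (1 - u) dv
Combining and collecting du, dv coefficients:
  coeff of du: -2*u^3 + 6*u^2*v - 4*u*v^2 - 6*u*v - 4*u + 6*v^2 - 10*v
  coeff of dv: 2*u^3 - 4*u^2*v - 3*u^2 + 12*u*v - 10*u - 9*v + 14
F^* omega = (-2*u^3 + 6*u^2*v - 4*u*v^2 - 6*u*v - 4*u + 6*v^2 - 10*v) du + (2*u^3 - 4*u^2*v - 3*u^2 + 12*u*v - 10*u - 9*v + 14) dv.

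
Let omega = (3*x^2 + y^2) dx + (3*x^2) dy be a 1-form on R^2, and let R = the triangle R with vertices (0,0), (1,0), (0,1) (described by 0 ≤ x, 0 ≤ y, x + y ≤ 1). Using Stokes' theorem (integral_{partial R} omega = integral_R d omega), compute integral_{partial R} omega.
integral_(partial R) omega = 2/3

Stokes: integral_partial_R omega = integral_R d omega with d omega = (∂Q/∂x - ∂P/∂y) dx ∧ dy.
  ∂Q/∂x = 6*x
  ∂P/∂y = 2*y
  integrand = ∂Q/∂x - ∂P/∂y = 6*x - 2*y.
Integrating over R: integral_0^1 integral_0^{1-x} (6*x - 2*y) dy dx = 2/3.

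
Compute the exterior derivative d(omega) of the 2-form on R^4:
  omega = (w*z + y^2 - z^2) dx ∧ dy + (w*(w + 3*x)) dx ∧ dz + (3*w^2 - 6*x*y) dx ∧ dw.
d(omega) = (w - 2*z) dx ∧ dy ∧ dz + (6*x + z) dx ∧ dy ∧ dw + (2*w + 3*x) dx ∧ dz ∧ dw

For a 2-form omega = sum_{i<j} g_{ij} dx_i ∧ dx_j, the exterior derivative is
  d(omega) = sum_{i<j} d(g_{ij}) ∧ dx_i ∧ dx_j = sum_{i<j, k} (∂g_{ij}/∂x_k) dx_k ∧ dx_i ∧ dx_j.
Expand each term, using dx_k ∧ dx_i ∧ dx_j = sgn(permutation) dx_{(a)} ∧ dx_{(b)} ∧ dx_{(c)} with (a < b < c) sorted:
  d(w*z + y^2 - z^2) includes (∂/∂z)(w*z + y^2 - z^2) dz = (w - 2*z) dz, which multiplied by dx ∧ dy gives (w - 2*z) dx ∧ dy ∧ dz
  d(w*z + y^2 - z^2) includes (∂/∂w)(w*z + y^2 - z^2) dw = (z) dw, which multiplied by dx ∧ dy gives (z) dx ∧ dy ∧ dw
  d(w*(w + 3*x)) includes (∂/∂w)(w*(w + 3*x)) dw = (2*w + 3*x) dw, which multiplied by dx ∧ dz gives (2*w + 3*x) dx ∧ dz ∧ dw
  d(3*w^2 - 6*x*y) includes (∂/∂y)(3*w^2 - 6*x*y) dy = (-6*x) dy, which multiplied by dx ∧ dw gives (6*x) dx ∧ dy ∧ dw
Collecting like 3-forms: d(omega) = (w - 2*z) dx ∧ dy ∧ dz + (6*x + z) dx ∧ dy ∧ dw + (2*w + 3*x) dx ∧ dz ∧ dw.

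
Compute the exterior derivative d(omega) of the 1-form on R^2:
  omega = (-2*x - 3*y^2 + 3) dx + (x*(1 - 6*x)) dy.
d(omega) = (-12*x + 6*y + 1) dx ∧ dy

For a 1-form omega = sum_i f_i dx_i, the exterior derivative is
  d(omega) = sum_{i < j} (∂f_j/∂x_i - ∂f_i/∂x_j) dx_i ∧ dx_j.
  coefficient of dx ∧ dy: ∂f_2/∂x - ∂f_1/∂y = ∂(x*(1 - 6*x))/∂x - ∂(-2*x - 3*y^2 + 3)/∂y = -12*x + 6*y + 1
Assembling: d(omega) = (-12*x + 6*y + 1) dx ∧ dy.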